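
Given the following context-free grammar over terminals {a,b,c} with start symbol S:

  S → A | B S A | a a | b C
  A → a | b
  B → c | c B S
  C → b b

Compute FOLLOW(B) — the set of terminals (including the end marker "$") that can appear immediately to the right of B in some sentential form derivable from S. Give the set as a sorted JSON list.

FIRST sets, iterate to fixpoint:
pass 1:
  A via A→a: +{a}
  A via A→b: +{b}
  B via B→c: +{c}
  C via C→b b: +{b}
  S via S→A: +{a,b}
  S via S→B S A: +{c}
  FIRST[S]={a,b,c}  FIRST[A]={a,b}  FIRST[B]={c}  FIRST[C]={b}
pass 2: — fixpoint
  FIRST[S]={a,b,c}  FIRST[A]={a,b}  FIRST[B]={c}  FIRST[C]={b}

FOLLOW sets:
seed FOLLOW(S) with $
iter 1:
  B→c B S: FOLLOW(B) ⊇ FIRST(S) = {a,b,c}; new: +{a,b,c}
  B→c B S: FOLLOW(S) ⊇ FOLLOW(B) ⊇ {a,b,c}; new: +{a,b,c}
  S→A: FOLLOW(A) ⊇ FOLLOW(S) ⊇ {$,a,b,c}; new: +{$,a,b,c}
  S→b C: FOLLOW(C) ⊇ FOLLOW(S) ⊇ {$,a,b,c}; new: +{$,a,b,c}
  FOLLOW(S)={$,a,b,c}  FOLLOW(A)={$,a,b,c}  FOLLOW(B)={a,b,c}  FOLLOW(C)={$,a,b,c}
iter 2: — fixpoint
  FOLLOW(S)={$,a,b,c}  FOLLOW(A)={$,a,b,c}  FOLLOW(B)={a,b,c}  FOLLOW(C)={$,a,b,c}

FOLLOW(B) = ["a", "b", "c"]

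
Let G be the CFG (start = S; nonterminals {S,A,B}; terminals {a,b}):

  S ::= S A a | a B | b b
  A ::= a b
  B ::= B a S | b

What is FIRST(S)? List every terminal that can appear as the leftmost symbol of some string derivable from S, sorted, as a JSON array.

FIRST sets, iterate to fixpoint:
iter 1:
  A via A→a b: +{a}
  B via B→b: +{b}
  S via S→a B: +{a}
  S via S→b b: +{b}
  FIRST[S]={a,b}  FIRST[A]={a}  FIRST[B]={b}
iter 2: done
  FIRST[S]={a,b}  FIRST[A]={a}  FIRST[B]={b}

FIRST(S) = ["a", "b"]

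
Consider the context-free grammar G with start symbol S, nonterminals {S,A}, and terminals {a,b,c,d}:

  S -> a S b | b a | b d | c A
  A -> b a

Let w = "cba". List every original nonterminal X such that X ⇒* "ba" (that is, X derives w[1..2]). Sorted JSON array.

Convert to CNF:
  S -> T0 T1 | T0 T2 | T1 X4 | T3 A
  A -> T0 T1
  T0 -> b
  T1 -> a
  T2 -> d
  T3 -> c
  X4 -> S T0

Fill CYK table bottom-up, restricted to cells inside w[1..2]:
  [1..1]={T0}  "b"  orig:{}
  [2..2]={T1}  "a"  orig:{}
  [1..2]={A,S}  "ba"

Original NTs in T[1,2] deriving "ba": ["A", "S"]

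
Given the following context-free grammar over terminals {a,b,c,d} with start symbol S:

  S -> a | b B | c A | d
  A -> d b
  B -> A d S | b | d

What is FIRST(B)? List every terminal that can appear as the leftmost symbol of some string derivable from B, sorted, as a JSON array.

FIRST iteration:
iter 1:
  A via A→d b: +{d}
  B via B→A d S: +{d}
  B via B→b: +{b}
  S via S→a: +{a}
  S via S→b B: +{b}
  S via S→c A: +{c}
  S via S→d: +{d}
  FIRST[S]={a,b,c,d}  FIRST[A]={d}  FIRST[B]={b,d}
iter 2: (stable)
  FIRST[S]={a,b,c,d}  FIRST[A]={d}  FIRST[B]={b,d}

FIRST(B) = ["b", "d"]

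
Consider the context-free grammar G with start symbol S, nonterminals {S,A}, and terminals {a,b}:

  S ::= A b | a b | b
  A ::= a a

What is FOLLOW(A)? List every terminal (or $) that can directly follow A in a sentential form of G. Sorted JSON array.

FIRST sets, iterate to fixpoint:
[1]
  A via A→a a: +{a}
  S via S→A b: +{a}
  S via S→b: +{b}
  FIRST[S]={a,b}  FIRST[A]={a}
[2] done
  FIRST[S]={a,b}  FIRST[A]={a}

FOLLOW iteration:
seed FOLLOW(S) with $
round 1:
  S→A b: FOLLOW(A) ⊇ FIRST(b) = {b}; new: +{b}
  FOLLOW(S)={$}  FOLLOW(A)={b}
round 2: done
  FOLLOW(S)={$}  FOLLOW(A)={b}

FOLLOW(A) = ["b"]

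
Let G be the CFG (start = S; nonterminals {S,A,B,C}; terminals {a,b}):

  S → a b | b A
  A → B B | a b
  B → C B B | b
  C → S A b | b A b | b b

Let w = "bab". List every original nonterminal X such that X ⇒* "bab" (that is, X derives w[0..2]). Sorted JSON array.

CNF form of G:
  S -> T0 T1 | T1 A
  A -> B B | T0 T1
  B -> C X2 | b
  C -> S X3 | T1 T1 | T1 X4
  T0 -> a
  T1 -> b
  X2 -> B B
  X3 -> A T1
  X4 -> A T1

CYK table (by increasing span), restricted to cells inside w[0..2]:
  cell(0,0) b: {B,T1}  orig:{B}
  cell(1,1) a: {T0}  orig:{}
  cell(2,2) b: {B,T1}  orig:{B}
  cell(0,1) ba: ∅
  cell(1,2) ab: {A,S}
  cell(0,2) bab: {S}

Original NTs in T[0,2] deriving "bab": ["S"]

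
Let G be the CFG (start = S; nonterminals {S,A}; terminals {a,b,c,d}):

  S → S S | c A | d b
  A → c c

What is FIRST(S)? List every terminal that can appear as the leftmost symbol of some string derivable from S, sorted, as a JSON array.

FIRST sets, iterate to fixpoint:
pass 1:
  A via A→c c: +{c}
  S via S→c A: +{c}
  S via S→d b: +{d}
  FIRST[S]={c,d}  FIRST[A]={c}
pass 2: done
  FIRST[S]={c,d}  FIRST[A]={c}

FIRST(S) = ["c", "d"]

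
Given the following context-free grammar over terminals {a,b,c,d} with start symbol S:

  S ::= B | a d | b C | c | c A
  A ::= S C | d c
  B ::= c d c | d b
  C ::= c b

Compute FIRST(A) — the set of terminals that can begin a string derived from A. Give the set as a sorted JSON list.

FIRST iteration:
iter 1:
  A via A→d c: +{d}
  B via B→c d c: +{c}
  B via B→d b: +{d}
  C via C→c b: +{c}
  S via S→B: +{c,d}
  S via S→a d: +{a}
  S via S→b C: +{b}
  FIRST[S]={a,b,c,d}  FIRST[A]={d}  FIRST[B]={c,d}  FIRST[C]={c}
iter 2:
  A via A→S C: +{a,b,c}
  FIRST[S]={a,b,c,d}  FIRST[A]={a,b,c,d}  FIRST[B]={c,d}  FIRST[C]={c}
iter 3: — fixpoint
  FIRST[S]={a,b,c,d}  FIRST[A]={a,b,c,d}  FIRST[B]={c,d}  FIRST[C]={c}

FIRST(A) = ["a", "b", "c", "d"]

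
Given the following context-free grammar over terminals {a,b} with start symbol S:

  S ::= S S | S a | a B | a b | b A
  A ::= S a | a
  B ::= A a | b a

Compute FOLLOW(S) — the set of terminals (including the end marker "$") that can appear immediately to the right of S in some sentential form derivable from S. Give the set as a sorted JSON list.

Compute FIRST by fixpoint:
round 1:
  A via A→a: +{a}
  B via B→A a: +{a}
  B via B→b a: +{b}
  S via S→a B: +{a}
  S via S→b A: +{b}
  S: {a,b}  A: {a}  B: {a,b}
round 2:
  A via A→S a: +{b}
  S: {a,b}  A: {a,b}  B: {a,b}
round 3: done
  S: {a,b}  A: {a,b}  B: {a,b}

FOLLOW iteration:
seed FOLLOW(S) with $
iter 1:
  A→S a: FOLLOW(S) ⊇ FIRST(a) = {a}; new: +{a}
  B→A a: FOLLOW(A) ⊇ FIRST(a) = {a}; new: +{a}
  S→S S: FOLLOW(S) ⊇ FIRST(S) = {a,b}; new: +{b}
  S→a B: FOLLOW(B) ⊇ FOLLOW(S) ⊇ {$,a,b}; new: +{$,a,b}
  S→b A: FOLLOW(A) ⊇ FOLLOW(S) ⊇ {$,a,b}; new: +{$,b}
  FOLLOW(S)={$,a,b}  FOLLOW(A)={$,a,b}  FOLLOW(B)={$,a,b}
iter 2: done
  FOLLOW(S)={$,a,b}  FOLLOW(A)={$,a,b}  FOLLOW(B)={$,a,b}

FOLLOW(S) = ["$", "a", "b"]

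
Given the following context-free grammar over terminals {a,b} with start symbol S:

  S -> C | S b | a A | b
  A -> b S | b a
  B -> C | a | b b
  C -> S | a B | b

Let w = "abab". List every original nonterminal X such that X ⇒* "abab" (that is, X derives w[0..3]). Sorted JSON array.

CNF form of G:
  S -> S T0 | T1 A | T1 B | b
  A -> T0 S | T0 T1
  B -> S T0 | T0 T0 | T1 A | T1 B | a | b
  C -> S T0 | T1 A | T1 B | b
  T0 -> b
  T1 -> a

CYK fill — only the sub-triangle for w[0..3]:
  [0..0]={B,T1}  "a"  orig:{B}
  [1..1]={B,C,S,T0}  "b"  orig:{B,C,S}
  [2..2]={B,T1}  "a"  orig:{B}
  [3..3]={B,C,S,T0}  "b"  orig:{B,C,S}
  [0..1]={B,C,S}  "ab"
  [1..2]={A}  "ba"
  [2..3]={B,C,S}  "ab"
  [0..2]={B,C,S}  "aba"
  [1..3]={A}  "bab"
  [0..3]={B,C,S}  "abab"

Original NTs in T[0,3] deriving "abab": ["B", "C", "S"]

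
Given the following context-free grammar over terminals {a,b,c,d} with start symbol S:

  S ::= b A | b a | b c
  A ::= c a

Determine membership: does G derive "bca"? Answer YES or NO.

Convert to CNF:
  S -> T2 A | T2 T0 | T2 T1
  A -> T0 T1
  T0 -> c
  T1 -> a
  T2 -> b

Fill CYK table bottom-up:
  cell(0,0) b: {T2}  orig:{}
  cell(1,1) c: {T0}  orig:{}
  cell(2,2) a: {T1}  orig:{}
  cell(0,1) bc: {S}
  cell(1,2) ca: {A}
  cell(0,2) bca: {S}

S ∈ T[0,2] ⇒ YES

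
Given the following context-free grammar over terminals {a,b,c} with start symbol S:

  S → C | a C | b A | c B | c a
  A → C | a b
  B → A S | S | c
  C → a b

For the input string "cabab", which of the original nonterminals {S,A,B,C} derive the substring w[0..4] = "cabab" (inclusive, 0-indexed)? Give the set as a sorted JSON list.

CNF form of G:
  S -> T0 C | T0 T1 | T1 A | T2 B | T2 T0
  A -> T0 T1
  B -> A S | T0 C | T0 T1 | T1 A | T2 B | T2 T0 | c
  C -> T0 T1
  T0 -> a
  T1 -> b
  T2 -> c

Fill CYK table bottom-up (cells [i..j] with 0 ≤ i ≤ j ≤ 4 only):
  [0..0]={B,T2}  "c"  orig:{B}
  [1..1]={T0}  "a"  orig:{}
  [2..2]={T1}  "b"  orig:{}
  [3..3]={T0}  "a"  orig:{}
  [4..4]={T1}  "b"  orig:{}
  [0..1]={B,S}  "ca"
  [1..2]={A,B,C,S}  "ab"
  [2..3]=∅  "ba"
  [3..4]={A,B,C,S}  "ab"
  [0..2]={B,S}  "cab"
  [1..3]=∅  "aba"
  [2..4]={B,S}  "bab"
  [0..3]=∅  "caba"
  [1..4]={B}  "abab"
  [0..4]={B,S}  "cabab"

Original NTs in T[0,4] deriving "cabab": ["B", "S"]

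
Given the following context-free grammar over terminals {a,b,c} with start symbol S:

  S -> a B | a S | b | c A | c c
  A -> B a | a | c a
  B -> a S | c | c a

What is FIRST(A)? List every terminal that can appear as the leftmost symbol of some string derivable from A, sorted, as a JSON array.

FIRST sets, iterate to fixpoint:
round 1:
  A via A→a: +{a}
  A via A→c a: +{c}
  B via B→a S: +{a}
  B via B→c: +{c}
  S via S→a B: +{a}
  S via S→b: +{b}
  S via S→c A: +{c}
  S: {a,b,c}  A: {a,c}  B: {a,c}
round 2: (no change)
  S: {a,b,c}  A: {a,c}  B: {a,c}

FIRST(A) = ["a", "c"]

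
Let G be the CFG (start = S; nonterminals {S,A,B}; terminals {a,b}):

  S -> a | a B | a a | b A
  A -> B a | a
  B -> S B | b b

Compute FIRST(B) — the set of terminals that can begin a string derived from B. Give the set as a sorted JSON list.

Compute FIRST by fixpoint:
iter 1:
  A via A→a: +{a}
  B via B→b b: +{b}
  S via S→a: +{a}
  S via S→b A: +{b}
  FIRST[S]={a,b}  FIRST[A]={a}  FIRST[B]={b}
iter 2:
  A via A→B a: +{b}
  B via B→S B: +{a}
  FIRST[S]={a,b}  FIRST[A]={a,b}  FIRST[B]={a,b}
iter 3: — fixpoint
  FIRST[S]={a,b}  FIRST[A]={a,b}  FIRST[B]={a,b}

FIRST(B) = ["a", "b"]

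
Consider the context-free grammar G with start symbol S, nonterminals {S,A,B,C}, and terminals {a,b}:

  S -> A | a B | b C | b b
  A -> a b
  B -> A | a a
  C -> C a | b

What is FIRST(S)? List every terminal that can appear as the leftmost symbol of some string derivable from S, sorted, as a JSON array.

FIRST sets, iterate to fixpoint:
[1]
  A via A→a b: +{a}
  B via B→A: +{a}
  C via C→b: +{b}
  S via S→A: +{a}
  S via S→b C: +{b}
  S: {a,b}  A: {a}  B: {a}  C: {b}
[2] (stable)
  S: {a,b}  A: {a}  B: {a}  C: {b}

FIRST(S) = ["a", "b"]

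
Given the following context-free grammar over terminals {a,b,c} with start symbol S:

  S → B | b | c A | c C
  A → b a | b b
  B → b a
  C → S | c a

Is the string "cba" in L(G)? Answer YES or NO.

Convert to CNF:
  S -> T0 T1 | T2 A | T2 C | b
  A -> T0 T0 | T0 T1
  B -> T0 T1
  C -> T0 T1 | T2 A | T2 C | T2 T1 | b
  T0 -> b
  T1 -> a
  T2 -> c

CYK fill:
  cell(0,0) c: {T2}  orig:{}
  cell(1,1) b: {C,S,T0}  orig:{C,S}
  cell(2,2) a: {T1}  orig:{}
  cell(0,1) cb: {C,S}
  cell(1,2) ba: {A,B,C,S}
  cell(0,2) cba: {C,S}

S ∈ T[0,2] ⇒ YES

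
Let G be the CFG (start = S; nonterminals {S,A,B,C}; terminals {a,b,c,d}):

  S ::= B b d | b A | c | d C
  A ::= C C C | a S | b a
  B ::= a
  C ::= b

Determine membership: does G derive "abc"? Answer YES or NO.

Convert to CNF:
  S -> B X4 | T1 A | T2 C | c
  A -> C X3 | T0 S | T1 T0
  B -> a
  C -> b
  T0 -> a
  T1 -> b
  T2 -> d
  X3 -> C C
  X4 -> T1 T2

CYK table (by increasing span):
  cell(0,0) a: {B,T0}  orig:{B}
  cell(1,1) b: {C,T1}  orig:{C}
  cell(2,2) c: {S}
  cell(0,1) ab: ∅
  cell(1,2) bc: ∅
  cell(0,2) abc: ∅

S ∉ T[0,2] ⇒ NO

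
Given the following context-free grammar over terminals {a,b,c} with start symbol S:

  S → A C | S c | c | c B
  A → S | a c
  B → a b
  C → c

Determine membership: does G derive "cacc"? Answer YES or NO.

Convert to CNF:
  S -> A C | S T0 | T0 B | c
  A -> A C | S T0 | T0 B | T1 T0 | c
  B -> T1 T2
  C -> c
  T0 -> c
  T1 -> a
  T2 -> b

Fill CYK table bottom-up:
  cell(0,0) c: {A,C,S,T0}  orig:{A,C,S}
  cell(1,1) a: {T1}  orig:{}
  cell(2,2) c: {A,C,S,T0}  orig:{A,C,S}
  cell(3,3) c: {A,C,S,T0}  orig:{A,C,S}
  cell(0,1) ca: ∅
  cell(1,2) ac: {A}
  cell(2,3) cc: {A,S}
  cell(0,2) cac: ∅
  cell(1,3) acc: {A,S}
  cell(0,3) cacc: ∅

S ∉ T[0,3] ⇒ NO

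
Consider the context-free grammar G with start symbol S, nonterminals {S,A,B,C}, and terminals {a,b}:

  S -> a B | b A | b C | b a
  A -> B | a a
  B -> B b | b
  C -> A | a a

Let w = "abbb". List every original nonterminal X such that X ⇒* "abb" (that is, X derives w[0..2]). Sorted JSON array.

Convert to CNF:
  S -> T0 A | T0 C | T0 T1 | T1 B
  A -> B T0 | T1 T1 | b
  B -> B T0 | b
  C -> B T0 | T1 T1 | b
  T0 -> b
  T1 -> a

Fill CYK table bottom-up — only the sub-triangle for w[0..2]:
  cell(0,0) a: {T1}  orig:{}
  cell(1,1) b: {A,B,C,T0}  orig:{A,B,C}
  cell(2,2) b: {A,B,C,T0}  orig:{A,B,C}
  cell(0,1) ab: {S}
  cell(1,2) bb: {A,B,C,S}
  cell(0,2) abb: {S}

Original NTs in T[0,2] deriving "abb": ["S"]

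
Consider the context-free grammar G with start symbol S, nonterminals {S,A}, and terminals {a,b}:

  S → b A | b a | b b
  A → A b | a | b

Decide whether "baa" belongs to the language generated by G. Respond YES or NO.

Convert to CNF:
  S -> T0 A | T0 T0 | T0 T1
  A -> A T0 | a | b
  T0 -> b
  T1 -> a

CYK fill:
  cell(0,0) b: {A,T0}  orig:{A}
  cell(1,1) a: {A,T1}  orig:{A}
  cell(2,2) a: {A,T1}  orig:{A}
  cell(0,1) ba: {S}
  cell(1,2) aa: ∅
  cell(0,2) baa: ∅

S ∉ T[0,2] ⇒ NO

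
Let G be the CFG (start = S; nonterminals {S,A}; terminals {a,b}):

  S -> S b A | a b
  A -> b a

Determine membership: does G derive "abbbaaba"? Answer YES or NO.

Convert to CNF:
  S -> S X2 | T1 T0
  A -> T0 T1
  T0 -> b
  T1 -> a
  X2 -> T0 A

Fill CYK table bottom-up:
  cell(0,0) a: {T1}  orig:{}
  cell(1,1) b: {T0}  orig:{}
  cell(2,2) b: {T0}  orig:{}
  cell(3,3) b: {T0}  orig:{}
  cell(4,4) a: {T1}  orig:{}
  cell(5,5) a: {T1}  orig:{}
  cell(6,6) b: {T0}  orig:{}
  cell(7,7) a: {T1}  orig:{}
  cell(0,1) ab: {S}
  cell(1,2) bb: ∅
  cell(2,3) bb: ∅
  cell(3,4) ba: {A}
  cell(4,5) aa: ∅
  cell(5,6) ab: {S}
  cell(6,7) ba: {A}
  cell(0,2) abb: ∅
  cell(1,3) bbb: ∅
  cell(2,4) bba: {X2}  orig:{}
  cell(3,5) baa: ∅
  cell(4,6) aab: ∅
  cell(5,7) aba: ∅
  cell(0,3) abbb: ∅
  cell(1,4) bbba: ∅
  cell(2,5) bbaa: ∅
  cell(3,6) baab: ∅
  cell(4,7) aaba: ∅
  cell(0,4) abbba: {S}
  cell(1,5) bbbaa: ∅
  cell(2,6) bbaab: ∅
  cell(3,7) baaba: ∅
  cell(0,5) abbbaa: ∅
  cell(1,6) bbbaab: ∅
  cell(2,7) bbaaba: ∅
  cell(0,6) abbbaab: ∅
  cell(1,7) bbbaaba: ∅
  cell(0,7) abbbaaba: ∅

S ∉ T[0,7] ⇒ NO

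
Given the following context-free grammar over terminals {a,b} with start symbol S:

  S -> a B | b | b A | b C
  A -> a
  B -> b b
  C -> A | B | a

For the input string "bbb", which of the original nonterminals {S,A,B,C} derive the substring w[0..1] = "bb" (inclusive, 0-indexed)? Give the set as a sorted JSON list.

CNF form of G:
  S -> T0 A | T0 C | T1 B | b
  A -> a
  B -> T0 T0
  C -> T0 T0 | a
  T0 -> b
  T1 -> a

CYK fill (cells [i..j] with 0 ≤ i ≤ j ≤ 1 only):
  [0..0]={S,T0}  "b"  orig:{S}
  [1..1]={S,T0}  "b"  orig:{S}
  [0..1]={B,C}  "bb"

Original NTs in T[0,1] deriving "bb": ["B", "C"]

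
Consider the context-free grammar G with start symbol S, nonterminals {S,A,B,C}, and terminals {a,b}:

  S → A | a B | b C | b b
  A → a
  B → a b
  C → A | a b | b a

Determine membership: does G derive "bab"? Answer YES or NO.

Convert to CNF:
  S -> T0 B | T1 C | T1 T1 | a
  A -> a
  B -> T0 T1
  C -> T0 T1 | T1 T0 | a
  T0 -> a
  T1 -> b

CYK fill:
  [0..0]={T1}  "b"  orig:{}
  [1..1]={A,C,S,T0}  "a"  orig:{A,C,S}
  [2..2]={T1}  "b"  orig:{}
  [0..1]={C,S}  "ba"
  [1..2]={B,C}  "ab"
  [0..2]={S}  "bab"

S ∈ T[0,2] ⇒ YES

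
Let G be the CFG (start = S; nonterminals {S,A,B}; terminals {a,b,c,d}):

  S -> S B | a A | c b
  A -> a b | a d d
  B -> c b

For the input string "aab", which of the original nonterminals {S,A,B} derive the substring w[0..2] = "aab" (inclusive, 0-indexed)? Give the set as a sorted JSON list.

Convert to CNF:
  S -> S B | T0 A | T3 T1
  A -> T0 T1 | T0 X4
  B -> T3 T1
  T0 -> a
  T1 -> b
  T2 -> d
  T3 -> c
  X4 -> T2 T2

CYK table (by increasing span) (cells [i..j] with 0 ≤ i ≤ j ≤ 2 only):
  cell(0,0) a: {T0}  orig:{}
  cell(1,1) a: {T0}  orig:{}
  cell(2,2) b: {T1}  orig:{}
  cell(0,1) aa: ∅
  cell(1,2) ab: {A}
  cell(0,2) aab: {S}

Original NTs in T[0,2] deriving "aab": ["S"]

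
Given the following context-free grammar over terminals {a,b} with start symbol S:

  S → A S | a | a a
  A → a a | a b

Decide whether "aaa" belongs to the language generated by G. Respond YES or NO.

CNF form of G:
  S -> A S | T0 T0 | a
  A -> T0 T0 | T0 T1
  T0 -> a
  T1 -> b

Fill CYK table bottom-up:
  T[0,0] 'a' = {S,T0}  orig:{S}
  T[1,1] 'a' = {S,T0}  orig:{S}
  T[2,2] 'a' = {S,T0}  orig:{S}
  T[0,1] 'aa' = {A,S}
  T[1,2] 'aa' = {A,S}
  T[0,2] 'aaa' = {S}

S ∈ T[0,2] ⇒ YES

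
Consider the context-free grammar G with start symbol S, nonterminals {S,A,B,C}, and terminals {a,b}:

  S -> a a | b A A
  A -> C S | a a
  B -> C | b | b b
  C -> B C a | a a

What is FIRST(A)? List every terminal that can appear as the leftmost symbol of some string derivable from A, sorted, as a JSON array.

Compute FIRST by fixpoint:
pass 1:
  A via A→a a: +{a}
  B via B→b: +{b}
  C via C→B C a: +{b}
  C via C→a a: +{a}
  S via S→a a: +{a}
  S via S→b A A: +{b}
  S: {a,b}  A: {a}  B: {b}  C: {a,b}
pass 2:
  A via A→C S: +{b}
  B via B→C: +{a}
  S: {a,b}  A: {a,b}  B: {a,b}  C: {a,b}
pass 3: (no change)
  S: {a,b}  A: {a,b}  B: {a,b}  C: {a,b}

FIRST(A) = ["a", "b"]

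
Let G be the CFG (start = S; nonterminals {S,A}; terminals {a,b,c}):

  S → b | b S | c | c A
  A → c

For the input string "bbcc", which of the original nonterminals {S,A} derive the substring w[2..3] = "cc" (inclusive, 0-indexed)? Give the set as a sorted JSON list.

Convert to CNF:
  S -> T0 S | T1 A | b | c
  A -> c
  T0 -> b
  T1 -> c

CYK table (by increasing span) (cells [i..j] with 2 ≤ i ≤ j ≤ 3 only):
  [2..2]={A,S,T1}  "c"  orig:{A,S}
  [3..3]={A,S,T1}  "c"  orig:{A,S}
  [2..3]={S}  "cc"

Original NTs in T[2,3] deriving "cc": ["S"]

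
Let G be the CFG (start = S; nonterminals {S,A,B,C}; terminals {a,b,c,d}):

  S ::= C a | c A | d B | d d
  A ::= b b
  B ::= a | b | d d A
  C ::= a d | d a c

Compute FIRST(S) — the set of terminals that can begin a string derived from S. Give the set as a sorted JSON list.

Compute FIRST by fixpoint:
iter 1:
  A via A→b b: +{b}
  B via B→a: +{a}
  B via B→b: +{b}
  B via B→d d A: +{d}
  C via C→a d: +{a}
  C via C→d a c: +{d}
  S via S→C a: +{a,d}
  S via S→c A: +{c}
  FIRST[S]={a,c,d}  FIRST[A]={b}  FIRST[B]={a,b,d}  FIRST[C]={a,d}
iter 2: (stable)
  FIRST[S]={a,c,d}  FIRST[A]={b}  FIRST[B]={a,b,d}  FIRST[C]={a,d}

FIRST(S) = ["a", "c", "d"]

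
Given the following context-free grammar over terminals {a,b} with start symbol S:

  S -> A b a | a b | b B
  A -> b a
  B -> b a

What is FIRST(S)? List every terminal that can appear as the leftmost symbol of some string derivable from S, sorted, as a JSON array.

Compute FIRST by fixpoint:
iter 1:
  A via A→b a: +{b}
  B via B→b a: +{b}
  S via S→A b a: +{b}
  S via S→a b: +{a}
  FIRST[S]={a,b}  FIRST[A]={b}  FIRST[B]={b}
iter 2: (no change)
  FIRST[S]={a,b}  FIRST[A]={b}  FIRST[B]={b}

FIRST(S) = ["a", "b"]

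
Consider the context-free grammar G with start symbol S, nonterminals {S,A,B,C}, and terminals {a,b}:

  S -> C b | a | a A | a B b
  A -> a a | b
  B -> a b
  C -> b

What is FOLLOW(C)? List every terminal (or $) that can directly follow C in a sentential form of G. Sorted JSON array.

FIRST sets, iterate to fixpoint:
round 1:
  A via A→a a: +{a}
  A via A→b: +{b}
  B via B→a b: +{a}
  C via C→b: +{b}
  S via S→C b: +{b}
  S via S→a: +{a}
  FIRST[S]={a,b}  FIRST[A]={a,b}  FIRST[B]={a}  FIRST[C]={b}
round 2: (stable)
  FIRST[S]={a,b}  FIRST[A]={a,b}  FIRST[B]={a}  FIRST[C]={b}

Compute FOLLOW by fixpoint:
FOLLOW(S) := {$}
iter 1:
  S→C b: FOLLOW(C) ⊇ FIRST(b) = {b}; new: +{b}
  S→a A: FOLLOW(A) ⊇ FOLLOW(S) ⊇ {$}; new: +{$}
  S→a B b: FOLLOW(B) ⊇ FIRST(b) = {b}; new: +{b}
  FOLLOW[S]={$}  FOLLOW[A]={$}  FOLLOW[B]={b}  FOLLOW[C]={b}
iter 2: — fixpoint
  FOLLOW[S]={$}  FOLLOW[A]={$}  FOLLOW[B]={b}  FOLLOW[C]={b}

FOLLOW(C) = ["b"]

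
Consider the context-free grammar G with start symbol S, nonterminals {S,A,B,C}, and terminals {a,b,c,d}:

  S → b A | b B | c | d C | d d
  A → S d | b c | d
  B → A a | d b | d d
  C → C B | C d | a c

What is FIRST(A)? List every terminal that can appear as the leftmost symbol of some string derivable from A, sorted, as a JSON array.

FIRST iteration:
[1]
  A via A→b c: +{b}
  A via A→d: +{d}
  B via B→A a: +{b,d}
  C via C→a c: +{a}
  S via S→b A: +{b}
  S via S→c: +{c}
  S via S→d C: +{d}
  S: {b,c,d}  A: {b,d}  B: {b,d}  C: {a}
[2]
  A via A→S d: +{c}
  B via B→A a: +{c}
  S: {b,c,d}  A: {b,c,d}  B: {b,c,d}  C: {a}
[3] — fixpoint
  S: {b,c,d}  A: {b,c,d}  B: {b,c,d}  C: {a}

FIRST(A) = ["b", "c", "d"]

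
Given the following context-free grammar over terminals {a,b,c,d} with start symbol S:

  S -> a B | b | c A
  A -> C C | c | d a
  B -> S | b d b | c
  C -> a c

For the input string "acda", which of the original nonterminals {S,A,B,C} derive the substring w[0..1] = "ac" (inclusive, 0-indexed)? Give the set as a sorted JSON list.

CNF form of G:
  S -> T1 B | T3 A | b
  A -> C C | T0 T1 | c
  B -> T1 B | T2 X4 | T3 A | b | c
  C -> T1 T3
  T0 -> d
  T1 -> a
  T2 -> b
  T3 -> c
  X4 -> T0 T2

Fill CYK table bottom-up, restricted to cells inside w[0..1]:
  cell(0,0) a: {T1}  orig:{}
  cell(1,1) c: {A,B,T3}  orig:{A,B}
  cell(0,1) ac: {B,C,S}

Original NTs in T[0,1] deriving "ac": ["B", "C", "S"]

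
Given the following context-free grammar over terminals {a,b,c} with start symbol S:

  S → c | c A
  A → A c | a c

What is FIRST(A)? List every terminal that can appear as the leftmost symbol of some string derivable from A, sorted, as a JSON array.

FIRST sets, iterate to fixpoint:
iter 1:
  A via A→a c: +{a}
  S via S→c: +{c}
  FIRST[S]={c}  FIRST[A]={a}
iter 2: done
  FIRST[S]={c}  FIRST[A]={a}

FIRST(A) = ["a"]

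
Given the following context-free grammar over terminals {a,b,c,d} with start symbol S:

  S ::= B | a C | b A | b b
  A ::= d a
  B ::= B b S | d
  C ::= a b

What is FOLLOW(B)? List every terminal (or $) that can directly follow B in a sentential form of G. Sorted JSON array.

FIRST iteration:
iter 1:
  A via A→d a: +{d}
  B via B→d: +{d}
  C via C→a b: +{a}
  S via S→B: +{d}
  S via S→a C: +{a}
  S via S→b A: +{b}
  S: {a,b,d}  A: {d}  B: {d}  C: {a}
iter 2: (no change)
  S: {a,b,d}  A: {d}  B: {d}  C: {a}

Compute FOLLOW by fixpoint:
initialize: $ ∈ FOLLOW(S)
iter 1:
  B→B b S: FOLLOW(B) ⊇ FIRST(b) = {b}; new: +{b}
  B→B b S: FOLLOW(S) ⊇ FOLLOW(B) ⊇ {b}; new: +{b}
  S→B: FOLLOW(B) ⊇ FOLLOW(S) ⊇ {$,b}; new: +{$}
  S→a C: FOLLOW(C) ⊇ FOLLOW(S) ⊇ {$,b}; new: +{$,b}
  S→b A: FOLLOW(A) ⊇ FOLLOW(S) ⊇ {$,b}; new: +{$,b}
  S: {$,b}  A: {$,b}  B: {$,b}  C: {$,b}
iter 2: done
  S: {$,b}  A: {$,b}  B: {$,b}  C: {$,b}

FOLLOW(B) = ["$", "b"]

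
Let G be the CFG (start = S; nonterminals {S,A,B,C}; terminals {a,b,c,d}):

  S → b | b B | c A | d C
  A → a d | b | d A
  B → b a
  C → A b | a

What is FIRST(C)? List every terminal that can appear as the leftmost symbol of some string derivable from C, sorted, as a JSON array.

FIRST sets, iterate to fixpoint:
pass 1:
  A via A→a d: +{a}
  A via A→b: +{b}
  A via A→d A: +{d}
  B via B→b a: +{b}
  C via C→A b: +{a,b,d}
  S via S→b: +{b}
  S via S→c A: +{c}
  S via S→d C: +{d}
  FIRST(S)={b,c,d}  FIRST(A)={a,b,d}  FIRST(B)={b}  FIRST(C)={a,b,d}
pass 2: (stable)
  FIRST(S)={b,c,d}  FIRST(A)={a,b,d}  FIRST(B)={b}  FIRST(C)={a,b,d}

FIRST(C) = ["a", "b", "d"]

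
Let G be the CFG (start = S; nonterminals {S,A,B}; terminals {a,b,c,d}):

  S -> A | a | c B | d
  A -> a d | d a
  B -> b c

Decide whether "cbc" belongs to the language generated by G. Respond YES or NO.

Convert to CNF:
  S -> T0 T1 | T1 T0 | T3 B | a | d
  A -> T0 T1 | T1 T0
  B -> T2 T3
  T0 -> a
  T1 -> d
  T2 -> b
  T3 -> c

CYK fill:
  T[0,0] 'c' = {T3}  orig:{}
  T[1,1] 'b' = {T2}  orig:{}
  T[2,2] 'c' = {T3}  orig:{}
  T[0,1] 'cb' = ∅
  T[1,2] 'bc' = {B}
  T[0,2] 'cbc' = {S}

S ∈ T[0,2] ⇒ YES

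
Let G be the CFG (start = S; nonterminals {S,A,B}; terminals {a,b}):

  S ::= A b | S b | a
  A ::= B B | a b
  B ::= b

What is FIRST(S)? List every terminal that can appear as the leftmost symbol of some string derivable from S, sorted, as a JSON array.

Compute FIRST by fixpoint:
iter 1:
  A via A→a b: +{a}
  B via B→b: +{b}
  S via S→A b: +{a}
  S: {a}  A: {a}  B: {b}
iter 2:
  A via A→B B: +{b}
  S via S→A b: +{b}
  S: {a,b}  A: {a,b}  B: {b}
iter 3: (no change)
  S: {a,b}  A: {a,b}  B: {b}

FIRST(S) = ["a", "b"]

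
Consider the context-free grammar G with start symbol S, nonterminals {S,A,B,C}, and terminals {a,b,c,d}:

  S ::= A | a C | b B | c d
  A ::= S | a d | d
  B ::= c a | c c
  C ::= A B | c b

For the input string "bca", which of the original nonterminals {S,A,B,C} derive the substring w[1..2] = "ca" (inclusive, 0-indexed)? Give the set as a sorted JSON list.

Convert to CNF:
  S -> T0 C | T0 T1 | T2 B | T3 T1 | d
  A -> T0 C | T0 T1 | T2 B | T3 T1 | d
  B -> T3 T0 | T3 T3
  C -> A B | T3 T2
  T0 -> a
  T1 -> d
  T2 -> b
  T3 -> c

CYK table (by increasing span) — only the sub-triangle for w[1..2]:
  cell(1,1) c: {T3}  orig:{}
  cell(2,2) a: {T0}  orig:{}
  cell(1,2) ca: {B}

Original NTs in T[1,2] deriving "ca": ["B"]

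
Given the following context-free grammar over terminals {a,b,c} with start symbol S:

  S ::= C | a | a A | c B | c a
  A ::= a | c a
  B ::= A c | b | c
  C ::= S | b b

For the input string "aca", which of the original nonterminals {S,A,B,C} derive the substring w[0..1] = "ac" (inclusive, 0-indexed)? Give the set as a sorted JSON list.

CNF form of G:
  S -> T0 B | T0 T1 | T1 A | T2 T2 | a
  A -> T0 T1 | a
  B -> A T0 | b | c
  C -> T0 B | T0 T1 | T1 A | T2 T2 | a
  T0 -> c
  T1 -> a
  T2 -> b

CYK table (by increasing span), restricted to cells inside w[0..1]:
  [0..0]={A,C,S,T1}  "a"  orig:{A,C,S}
  [1..1]={B,T0}  "c"  orig:{B}
  [0..1]={B}  "ac"

Original NTs in T[0,1] deriving "ac": ["B"]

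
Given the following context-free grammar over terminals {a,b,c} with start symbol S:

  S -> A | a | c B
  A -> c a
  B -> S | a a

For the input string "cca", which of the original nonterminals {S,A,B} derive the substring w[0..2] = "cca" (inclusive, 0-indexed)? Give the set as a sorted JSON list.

Convert to CNF:
  S -> T0 B | T0 T1 | a
  A -> T0 T1
  B -> T0 B | T0 T1 | T1 T1 | a
  T0 -> c
  T1 -> a

Fill CYK table bottom-up, restricted to cells inside w[0..2]:
  cell(0,0) c: {T0}  orig:{}
  cell(1,1) c: {T0}  orig:{}
  cell(2,2) a: {B,S,T1}  orig:{B,S}
  cell(0,1) cc: ∅
  cell(1,2) ca: {A,B,S}
  cell(0,2) cca: {B,S}

Original NTs in T[0,2] deriving "cca": ["B", "S"]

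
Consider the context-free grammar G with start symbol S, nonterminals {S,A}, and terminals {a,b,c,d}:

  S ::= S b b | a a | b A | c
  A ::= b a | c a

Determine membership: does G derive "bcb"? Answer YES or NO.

Convert to CNF:
  S -> S X3 | T0 A | T1 T1 | c
  A -> T0 T1 | T2 T1
  T0 -> b
  T1 -> a
  T2 -> c
  X3 -> T0 T0

CYK table (by increasing span):
  [0..0]={T0}  "b"  orig:{}
  [1..1]={S,T2}  "c"  orig:{S}
  [2..2]={T0}  "b"  orig:{}
  [0..1]=∅  "bc"
  [1..2]=∅  "cb"
  [0..2]=∅  "bcb"

S ∉ T[0,2] ⇒ NO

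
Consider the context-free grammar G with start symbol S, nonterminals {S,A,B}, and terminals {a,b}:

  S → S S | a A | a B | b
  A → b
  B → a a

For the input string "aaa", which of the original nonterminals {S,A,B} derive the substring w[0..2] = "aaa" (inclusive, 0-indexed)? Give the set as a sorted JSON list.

Convert to CNF:
  S -> S S | T0 A | T0 B | b
  A -> b
  B -> T0 T0
  T0 -> a

CYK table (by increasing span) — only the sub-triangle for w[0..2]:
  [0..0]={T0}  "a"  orig:{}
  [1..1]={T0}  "a"  orig:{}
  [2..2]={T0}  "a"  orig:{}
  [0..1]={B}  "aa"
  [1..2]={B}  "aa"
  [0..2]={S}  "aaa"

Original NTs in T[0,2] deriving "aaa": ["S"]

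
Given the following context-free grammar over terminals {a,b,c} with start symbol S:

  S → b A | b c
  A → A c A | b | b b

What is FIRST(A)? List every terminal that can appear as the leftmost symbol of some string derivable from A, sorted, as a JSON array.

Compute FIRST by fixpoint:
pass 1:
  A via A→b: +{b}
  S via S→b A: +{b}
  FIRST[S]={b}  FIRST[A]={b}
pass 2: done
  FIRST[S]={b}  FIRST[A]={b}

FIRST(A) = ["b"]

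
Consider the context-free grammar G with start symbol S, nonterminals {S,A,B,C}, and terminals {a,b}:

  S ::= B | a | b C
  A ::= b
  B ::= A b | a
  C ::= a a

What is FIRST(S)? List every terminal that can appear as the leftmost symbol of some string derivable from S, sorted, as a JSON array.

FIRST sets, iterate to fixpoint:
round 1:
  A via A→b: +{b}
  B via B→A b: +{b}
  B via B→a: +{a}
  C via C→a a: +{a}
  S via S→B: +{a,b}
  FIRST(S)={a,b}  FIRST(A)={b}  FIRST(B)={a,b}  FIRST(C)={a}
round 2: (stable)
  FIRST(S)={a,b}  FIRST(A)={b}  FIRST(B)={a,b}  FIRST(C)={a}

FIRST(S) = ["a", "b"]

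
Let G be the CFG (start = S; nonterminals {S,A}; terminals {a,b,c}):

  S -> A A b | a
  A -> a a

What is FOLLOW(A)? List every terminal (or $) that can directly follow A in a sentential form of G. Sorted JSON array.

Compute FIRST by fixpoint:
iter 1:
  A via A→a a: +{a}
  S via S→A A b: +{a}
  FIRST[S]={a}  FIRST[A]={a}
iter 2: — fixpoint
  FIRST[S]={a}  FIRST[A]={a}

Compute FOLLOW by fixpoint:
seed FOLLOW(S) with $
iter 1:
  S→A A b: FOLLOW(A) ⊇ FIRST(A) = {a}; new: +{a}
  S→A A b: FOLLOW(A) ⊇ FIRST(b) = {b}; new: +{b}
  S: {$}  A: {a,b}
iter 2: done
  S: {$}  A: {a,b}

FOLLOW(A) = ["a", "b"]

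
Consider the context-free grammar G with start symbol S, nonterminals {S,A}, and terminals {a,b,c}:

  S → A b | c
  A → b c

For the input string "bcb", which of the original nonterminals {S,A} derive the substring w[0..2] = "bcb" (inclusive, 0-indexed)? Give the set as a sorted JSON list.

CNF form of G:
  S -> A T0 | c
  A -> T0 T1
  T0 -> b
  T1 -> c

Fill CYK table bottom-up (cells [i..j] with 0 ≤ i ≤ j ≤ 2 only):
  T[0,0] 'b' = {T0}  orig:{}
  T[1,1] 'c' = {S,T1}  orig:{S}
  T[2,2] 'b' = {T0}  orig:{}
  T[0,1] 'bc' = {A}
  T[1,2] 'cb' = ∅
  T[0,2] 'bcb' = {S}

Original NTs in T[0,2] deriving "bcb": ["S"]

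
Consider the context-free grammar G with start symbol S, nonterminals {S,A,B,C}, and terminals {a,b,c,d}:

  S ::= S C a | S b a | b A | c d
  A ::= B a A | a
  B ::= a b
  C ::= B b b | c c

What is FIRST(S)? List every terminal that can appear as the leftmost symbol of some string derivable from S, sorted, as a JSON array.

FIRST iteration:
iter 1:
  A via A→a: +{a}
  B via B→a b: +{a}
  C via C→B b b: +{a}
  C via C→c c: +{c}
  S via S→b A: +{b}
  S via S→c d: +{c}
  FIRST[S]={b,c}  FIRST[A]={a}  FIRST[B]={a}  FIRST[C]={a,c}
iter 2: done
  FIRST[S]={b,c}  FIRST[A]={a}  FIRST[B]={a}  FIRST[C]={a,c}

FIRST(S) = ["b", "c"]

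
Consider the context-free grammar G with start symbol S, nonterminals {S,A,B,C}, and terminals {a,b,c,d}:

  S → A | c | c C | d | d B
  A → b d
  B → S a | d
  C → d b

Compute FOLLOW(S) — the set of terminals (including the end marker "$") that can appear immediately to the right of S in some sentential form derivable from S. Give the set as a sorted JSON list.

FIRST iteration:
pass 1:
  A via A→b d: +{b}
  B via B→d: +{d}
  C via C→d b: +{d}
  S via S→A: +{b}
  S via S→c: +{c}
  S via S→d: +{d}
  S: {b,c,d}  A: {b}  B: {d}  C: {d}
pass 2:
  B via B→S a: +{b,c}
  S: {b,c,d}  A: {b}  B: {b,c,d}  C: {d}
pass 3: (no change)
  S: {b,c,d}  A: {b}  B: {b,c,d}  C: {d}

FOLLOW sets:
seed FOLLOW(S) with $
[1]
  B→S a: FOLLOW(S) ⊇ FIRST(a) = {a}; new: +{a}
  S→A: FOLLOW(A) ⊇ FOLLOW(S) ⊇ {$,a}; new: +{$,a}
  S→c C: FOLLOW(C) ⊇ FOLLOW(S) ⊇ {$,a}; new: +{$,a}
  S→d B: FOLLOW(B) ⊇ FOLLOW(S) ⊇ {$,a}; new: +{$,a}
  FOLLOW[S]={$,a}  FOLLOW[A]={$,a}  FOLLOW[B]={$,a}  FOLLOW[C]={$,a}
[2] done
  FOLLOW[S]={$,a}  FOLLOW[A]={$,a}  FOLLOW[B]={$,a}  FOLLOW[C]={$,a}

FOLLOW(S) = ["$", "a"]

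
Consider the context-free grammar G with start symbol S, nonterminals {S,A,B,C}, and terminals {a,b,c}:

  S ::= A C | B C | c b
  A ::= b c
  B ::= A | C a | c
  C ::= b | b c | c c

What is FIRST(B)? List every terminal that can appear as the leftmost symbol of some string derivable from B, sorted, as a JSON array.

FIRST iteration:
[1]
  A via A→b c: +{b}
  B via B→A: +{b}
  B via B→c: +{c}
  C via C→b: +{b}
  C via C→c c: +{c}
  S via S→A C: +{b}
  S via S→B C: +{c}
  FIRST(S)={b,c}  FIRST(A)={b}  FIRST(B)={b,c}  FIRST(C)={b,c}
[2] done
  FIRST(S)={b,c}  FIRST(A)={b}  FIRST(B)={b,c}  FIRST(C)={b,c}

FIRST(B) = ["b", "c"]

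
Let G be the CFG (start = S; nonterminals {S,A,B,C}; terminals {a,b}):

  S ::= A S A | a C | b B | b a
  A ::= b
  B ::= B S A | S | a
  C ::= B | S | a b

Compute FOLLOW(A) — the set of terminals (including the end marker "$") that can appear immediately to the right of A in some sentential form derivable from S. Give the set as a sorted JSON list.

Compute FIRST by fixpoint:
[1]
  A via A→b: +{b}
  B via B→a: +{a}
  C via C→B: +{a}
  S via S→A S A: +{b}
  S via S→a C: +{a}
  FIRST[S]={a,b}  FIRST[A]={b}  FIRST[B]={a}  FIRST[C]={a}
[2]
  B via B→S: +{b}
  C via C→B: +{b}
  FIRST[S]={a,b}  FIRST[A]={b}  FIRST[B]={a,b}  FIRST[C]={a,b}
[3] (no change)
  FIRST[S]={a,b}  FIRST[A]={b}  FIRST[B]={a,b}  FIRST[C]={a,b}

FOLLOW sets:
initialize: $ ∈ FOLLOW(S)
iter 1:
  B→B S A: FOLLOW(B) ⊇ FIRST(S) = {a,b}; new: +{a,b}
  B→B S A: FOLLOW(S) ⊇ FIRST(A) = {b}; new: +{b}
  B→B S A: FOLLOW(A) ⊇ FOLLOW(B) ⊇ {a,b}; new: +{a,b}
  B→S: FOLLOW(S) ⊇ FOLLOW(B) ⊇ {a,b}; new: +{a}
  S→A S A: FOLLOW(A) ⊇ FOLLOW(S) ⊇ {$,a,b}; new: +{$}
  S→a C: FOLLOW(C) ⊇ FOLLOW(S) ⊇ {$,a,b}; new: +{$,a,b}
  S→b B: FOLLOW(B) ⊇ FOLLOW(S) ⊇ {$,a,b}; new: +{$}
  S: {$,a,b}  A: {$,a,b}  B: {$,a,b}  C: {$,a,b}
iter 2: (no change)
  S: {$,a,b}  A: {$,a,b}  B: {$,a,b}  C: {$,a,b}

FOLLOW(A) = ["$", "a", "b"]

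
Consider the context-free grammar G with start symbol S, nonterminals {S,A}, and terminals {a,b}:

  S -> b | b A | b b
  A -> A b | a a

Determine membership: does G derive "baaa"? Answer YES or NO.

Convert to CNF:
  S -> T0 A | T0 T0 | b
  A -> A T0 | T1 T1
  T0 -> b
  T1 -> a

Fill CYK table bottom-up:
  [0..0]={S,T0}  "b"  orig:{S}
  [1..1]={T1}  "a"  orig:{}
  [2..2]={T1}  "a"  orig:{}
  [3..3]={T1}  "a"  orig:{}
  [0..1]=∅  "ba"
  [1..2]={A}  "aa"
  [2..3]={A}  "aa"
  [0..2]={S}  "baa"
  [1..3]=∅  "aaa"
  [0..3]=∅  "baaa"

S ∉ T[0,3] ⇒ NO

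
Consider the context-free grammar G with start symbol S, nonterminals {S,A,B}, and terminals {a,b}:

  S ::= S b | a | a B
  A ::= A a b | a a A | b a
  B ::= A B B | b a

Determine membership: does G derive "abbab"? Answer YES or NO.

Convert to CNF:
  S -> S T1 | T0 B | a
  A -> A X2 | T0 X3 | T1 T0
  B -> A X4 | T1 T0
  T0 -> a
  T1 -> b
  X2 -> T0 T1
  X3 -> T0 A
  X4 -> B B

CYK table (by increasing span):
  [0..0]={S,T0}  "a"  orig:{S}
  [1..1]={T1}  "b"  orig:{}
  [2..2]={T1}  "b"  orig:{}
  [3..3]={S,T0}  "a"  orig:{S}
  [4..4]={T1}  "b"  orig:{}
  [0..1]={S,X2}  "ab"  orig:{S}
  [1..2]=∅  "bb"
  [2..3]={A,B}  "ba"
  [3..4]={S,X2}  "ab"  orig:{S}
  [0..2]={S}  "abb"
  [1..3]=∅  "bba"
  [2..4]=∅  "bab"
  [0..3]=∅  "abba"
  [1..4]=∅  "bbab"
  [0..4]=∅  "abbab"

S ∉ T[0,4] ⇒ NO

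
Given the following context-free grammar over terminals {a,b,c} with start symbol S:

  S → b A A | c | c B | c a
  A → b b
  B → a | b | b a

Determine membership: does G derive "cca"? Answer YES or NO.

Convert to CNF:
  S -> T0 X3 | T2 B | T2 T1 | c
  A -> T0 T0
  B -> T0 T1 | a | b
  T0 -> b
  T1 -> a
  T2 -> c
  X3 -> A A

CYK table (by increasing span):
  cell(0,0) c: {S,T2}  orig:{S}
  cell(1,1) c: {S,T2}  orig:{S}
  cell(2,2) a: {B,T1}  orig:{B}
  cell(0,1) cc: ∅
  cell(1,2) ca: {S}
  cell(0,2) cca: ∅

S ∉ T[0,2] ⇒ NO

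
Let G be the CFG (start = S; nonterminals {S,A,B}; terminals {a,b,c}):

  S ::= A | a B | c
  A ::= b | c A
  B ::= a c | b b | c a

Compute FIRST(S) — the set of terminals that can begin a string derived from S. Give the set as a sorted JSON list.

FIRST iteration:
[1]
  A via A→b: +{b}
  A via A→c A: +{c}
  B via B→a c: +{a}
  B via B→b b: +{b}
  B via B→c a: +{c}
  S via S→A: +{b,c}
  S via S→a B: +{a}
  S: {a,b,c}  A: {b,c}  B: {a,b,c}
[2] — fixpoint
  S: {a,b,c}  A: {b,c}  B: {a,b,c}

FIRST(S) = ["a", "b", "c"]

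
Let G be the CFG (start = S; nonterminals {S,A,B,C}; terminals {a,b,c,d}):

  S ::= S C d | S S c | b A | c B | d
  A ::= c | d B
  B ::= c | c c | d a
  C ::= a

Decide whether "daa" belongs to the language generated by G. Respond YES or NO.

Convert to CNF:
  S -> S X4 | S X5 | T1 B | T3 A | d
  A -> T0 B | c
  B -> T0 T2 | T1 T1 | c
  C -> a
  T0 -> d
  T1 -> c
  T2 -> a
  T3 -> b
  X4 -> C T0
  X5 -> S T1

CYK table (by increasing span):
  [0..0]={S,T0}  "d"  orig:{S}
  [1..1]={C,T2}  "a"  orig:{C}
  [2..2]={C,T2}  "a"  orig:{C}
  [0..1]={B}  "da"
  [1..2]=∅  "aa"
  [0..2]=∅  "daa"

S ∉ T[0,2] ⇒ NO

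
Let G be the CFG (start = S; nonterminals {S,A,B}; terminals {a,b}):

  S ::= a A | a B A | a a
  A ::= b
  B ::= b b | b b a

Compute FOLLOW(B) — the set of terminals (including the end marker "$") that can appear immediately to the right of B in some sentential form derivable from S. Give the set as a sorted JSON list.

FIRST iteration:
round 1:
  A via A→b: +{b}
  B via B→b b: +{b}
  S via S→a A: +{a}
  FIRST[S]={a}  FIRST[A]={b}  FIRST[B]={b}
round 2: done
  FIRST[S]={a}  FIRST[A]={b}  FIRST[B]={b}

FOLLOW iteration:
FOLLOW(S) := {$}
iter 1:
  S→a A: FOLLOW(A) ⊇ FOLLOW(S) ⊇ {$}; new: +{$}
  S→a B A: FOLLOW(B) ⊇ FIRST(A) = {b}; new: +{b}
  FOLLOW[S]={$}  FOLLOW[A]={$}  FOLLOW[B]={b}
iter 2: done
  FOLLOW[S]={$}  FOLLOW[A]={$}  FOLLOW[B]={b}

FOLLOW(B) = ["b"]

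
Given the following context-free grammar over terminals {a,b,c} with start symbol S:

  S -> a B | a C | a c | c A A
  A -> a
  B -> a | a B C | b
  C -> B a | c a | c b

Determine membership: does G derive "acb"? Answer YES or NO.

Convert to CNF:
  S -> T0 B | T0 C | T0 T1 | T1 X4
  A -> a
  B -> T0 X3 | a | b
  C -> B T0 | T1 T0 | T1 T2
  T0 -> a
  T1 -> c
  T2 -> b
  X3 -> B C
  X4 -> A A

Fill CYK table bottom-up:
  [0..0]={A,B,T0}  "a"  orig:{A,B}
  [1..1]={T1}  "c"  orig:{}
  [2..2]={B,T2}  "b"  orig:{B}
  [0..1]={S}  "ac"
  [1..2]={C}  "cb"
  [0..2]={S,X3}  "acb"  orig:{S}

S ∈ T[0,2] ⇒ YES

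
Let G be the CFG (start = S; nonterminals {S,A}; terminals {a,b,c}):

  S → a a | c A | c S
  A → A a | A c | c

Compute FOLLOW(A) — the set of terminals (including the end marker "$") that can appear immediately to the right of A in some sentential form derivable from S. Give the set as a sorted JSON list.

FIRST sets, iterate to fixpoint:
round 1:
  A via A→c: +{c}
  S via S→a a: +{a}
  S via S→c A: +{c}
  FIRST(S)={a,c}  FIRST(A)={c}
round 2: done
  FIRST(S)={a,c}  FIRST(A)={c}

FOLLOW sets:
FOLLOW(S) := {$}
pass 1:
  A→A a: FOLLOW(A) ⊇ FIRST(a) = {a}; new: +{a}
  A→A c: FOLLOW(A) ⊇ FIRST(c) = {c}; new: +{c}
  S→c A: FOLLOW(A) ⊇ FOLLOW(S) ⊇ {$}; new: +{$}
  S: {$}  A: {$,a,c}
pass 2: (stable)
  S: {$}  A: {$,a,c}

FOLLOW(A) = ["$", "a", "c"]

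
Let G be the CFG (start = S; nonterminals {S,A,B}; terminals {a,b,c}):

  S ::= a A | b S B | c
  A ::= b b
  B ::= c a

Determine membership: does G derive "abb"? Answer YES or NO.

Convert to CNF:
  S -> T0 X3 | T2 A | c
  A -> T0 T0
  B -> T1 T2
  T0 -> b
  T1 -> c
  T2 -> a
  X3 -> S B

CYK table (by increasing span):
  T[0,0] 'a' = {T2}  orig:{}
  T[1,1] 'b' = {T0}  orig:{}
  T[2,2] 'b' = {T0}  orig:{}
  T[0,1] 'ab' = ∅
  T[1,2] 'bb' = {A}
  T[0,2] 'abb' = {S}

S ∈ T[0,2] ⇒ YES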